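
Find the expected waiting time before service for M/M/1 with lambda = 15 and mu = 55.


rho = 15/55; Wq = rho/(mu - lambda) = 0.0068 hours

0.0068 hours


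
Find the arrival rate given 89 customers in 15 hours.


lambda = total arrivals / time = 89 / 15 = 5.93 per hour

5.93 per hour


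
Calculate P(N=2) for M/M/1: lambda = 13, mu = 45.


rho = 13/45; P(n) = (1-rho)*rho^n = (1-13/45)*(13/45)^2 = 0.0593

0.0593


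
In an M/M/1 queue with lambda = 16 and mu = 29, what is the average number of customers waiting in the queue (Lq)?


rho = 16/29; Lq = rho^2/(1-rho) = 0.68

0.68


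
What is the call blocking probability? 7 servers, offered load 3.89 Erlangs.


B(N,A) = (A^N/N!) / sum(A^k/k!, k=0..N) with N=7, A=3.89 = 0.0572

0.0572


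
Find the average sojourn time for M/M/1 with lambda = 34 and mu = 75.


W = 1/(mu - lambda) = 1/(75 - 34) = 0.0244 hours

0.0244 hours


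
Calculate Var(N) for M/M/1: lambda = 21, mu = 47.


rho = 21/47; Var(N) = rho/(1-rho)^2 = 1.46

1.46


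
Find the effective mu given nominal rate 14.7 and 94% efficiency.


Effective rate = mu * efficiency = 14.7 * 0.94 = 13.82 per hour

13.82 per hour


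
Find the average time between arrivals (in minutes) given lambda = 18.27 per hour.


Mean interarrival time = 60/lambda = 60/18.27 = 3.28 minutes

3.28 minutes


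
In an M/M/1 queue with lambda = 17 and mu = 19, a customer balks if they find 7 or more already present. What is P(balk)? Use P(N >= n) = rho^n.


P(N >= 7) = rho^7 = (17/19)^7 = 0.4591

0.4591


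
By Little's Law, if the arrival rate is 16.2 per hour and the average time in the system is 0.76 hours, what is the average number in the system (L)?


L = lambda * W = 16.2 * 0.76 = 12.31

12.31


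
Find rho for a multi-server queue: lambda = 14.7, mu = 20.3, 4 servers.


rho = lambda / (c * mu) = 14.7 / (4 * 20.3) = 0.181

0.181


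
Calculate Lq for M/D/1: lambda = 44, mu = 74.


M/D/1: Lq = rho^2 / (2*(1-rho)) where rho = 44/74; Lq = 0.44

0.44


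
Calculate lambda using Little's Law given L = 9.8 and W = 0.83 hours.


lambda = L / W = 9.8 / 0.83 = 11.81 per hour

11.81 per hour


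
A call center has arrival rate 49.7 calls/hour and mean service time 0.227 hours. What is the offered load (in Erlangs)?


Offered load a = lambda * E[S] = 49.7 * 0.227 = 11.28 Erlangs

11.28 Erlangs


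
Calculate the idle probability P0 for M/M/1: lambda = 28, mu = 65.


P0 = 1 - rho = 1 - 28/65 = 0.5692

0.5692


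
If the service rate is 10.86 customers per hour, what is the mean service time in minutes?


Mean service time = 60/mu = 60/10.86 = 5.52 minutes

5.52 minutes


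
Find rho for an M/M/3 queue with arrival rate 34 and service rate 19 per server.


rho = lambda/(c*mu) = 34/(3*19) = 0.5965

0.5965


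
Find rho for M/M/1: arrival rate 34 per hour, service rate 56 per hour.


rho = lambda/mu = 34/56 = 0.6071

0.6071


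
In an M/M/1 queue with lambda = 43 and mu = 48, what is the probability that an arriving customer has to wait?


P(wait) = rho = lambda/mu = 43/48 = 0.8958

0.8958


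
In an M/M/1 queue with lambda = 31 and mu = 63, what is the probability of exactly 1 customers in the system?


rho = 31/63; P(n) = (1-rho)*rho^n = (1-31/63)*(31/63)^1 = 0.2499

0.2499


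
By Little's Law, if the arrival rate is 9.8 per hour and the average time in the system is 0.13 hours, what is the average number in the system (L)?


L = lambda * W = 9.8 * 0.13 = 1.27

1.27


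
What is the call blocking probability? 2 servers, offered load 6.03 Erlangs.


B(N,A) = (A^N/N!) / sum(A^k/k!, k=0..N) with N=2, A=6.03 = 0.7211

0.7211


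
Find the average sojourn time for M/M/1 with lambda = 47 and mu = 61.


W = 1/(mu - lambda) = 1/(61 - 47) = 0.0714 hours

0.0714 hours


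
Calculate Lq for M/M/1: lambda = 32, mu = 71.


rho = 32/71; Lq = rho^2/(1-rho) = 0.37

0.37


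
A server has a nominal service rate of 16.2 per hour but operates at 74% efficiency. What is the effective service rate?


Effective rate = mu * efficiency = 16.2 * 0.74 = 11.99 per hour

11.99 per hour


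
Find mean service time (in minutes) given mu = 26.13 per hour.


Mean service time = 60/mu = 60/26.13 = 2.3 minutes

2.3 minutes


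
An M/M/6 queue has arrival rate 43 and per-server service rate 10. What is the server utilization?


rho = lambda/(c*mu) = 43/(6*10) = 0.7167

0.7167


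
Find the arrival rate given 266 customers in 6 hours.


lambda = total arrivals / time = 266 / 6 = 44.33 per hour

44.33 per hour


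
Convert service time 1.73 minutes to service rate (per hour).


mu = 60 / avg_service_time = 60 / 1.73 = 34.68 per hour

34.68 per hour


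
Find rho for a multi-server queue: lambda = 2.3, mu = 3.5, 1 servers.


rho = lambda / (c * mu) = 2.3 / (1 * 3.5) = 0.6571

0.6571


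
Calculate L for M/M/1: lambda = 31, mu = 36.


rho = 31/36; L = rho/(1-rho) = 6.2

6.2


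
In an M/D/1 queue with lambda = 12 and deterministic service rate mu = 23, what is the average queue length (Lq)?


M/D/1: Lq = rho^2 / (2*(1-rho)) where rho = 12/23; Lq = 0.28

0.28


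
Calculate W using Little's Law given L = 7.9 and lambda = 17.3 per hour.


W = L / lambda = 7.9 / 17.3 = 0.4566 hours

0.4566 hours


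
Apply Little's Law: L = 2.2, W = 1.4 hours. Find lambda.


lambda = L / W = 2.2 / 1.4 = 1.57 per hour

1.57 per hour


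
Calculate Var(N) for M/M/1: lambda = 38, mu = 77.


rho = 38/77; Var(N) = rho/(1-rho)^2 = 1.92

1.92


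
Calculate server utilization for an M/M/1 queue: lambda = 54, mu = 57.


rho = lambda/mu = 54/57 = 0.9474

0.9474


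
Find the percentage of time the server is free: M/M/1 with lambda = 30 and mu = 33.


Idle fraction = (1 - rho) * 100 = (1 - 30/33) * 100 = 9.1%

9.1%


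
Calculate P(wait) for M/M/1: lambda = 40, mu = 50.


P(wait) = rho = lambda/mu = 40/50 = 0.8

0.8


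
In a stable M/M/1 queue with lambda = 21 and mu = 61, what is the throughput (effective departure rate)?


For a stable queue (lambda < mu), throughput = lambda = 21 per hour

21 per hour


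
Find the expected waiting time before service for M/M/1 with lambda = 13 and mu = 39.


rho = 13/39; Wq = rho/(mu - lambda) = 0.0128 hours

0.0128 hours


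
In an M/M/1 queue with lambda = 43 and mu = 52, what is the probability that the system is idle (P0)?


P0 = 1 - rho = 1 - 43/52 = 0.1731

0.1731


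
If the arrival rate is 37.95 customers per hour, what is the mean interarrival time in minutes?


Mean interarrival time = 60/lambda = 60/37.95 = 1.58 minutes

1.58 minutes


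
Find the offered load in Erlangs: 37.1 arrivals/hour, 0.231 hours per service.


Offered load a = lambda * E[S] = 37.1 * 0.231 = 8.57 Erlangs

8.57 Erlangs


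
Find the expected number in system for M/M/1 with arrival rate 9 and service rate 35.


rho = 9/35; L = rho/(1-rho) = 0.35

0.35


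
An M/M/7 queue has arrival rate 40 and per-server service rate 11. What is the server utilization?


rho = lambda/(c*mu) = 40/(7*11) = 0.5195

0.5195


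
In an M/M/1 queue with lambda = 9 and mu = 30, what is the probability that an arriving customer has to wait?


P(wait) = rho = lambda/mu = 9/30 = 0.3

0.3


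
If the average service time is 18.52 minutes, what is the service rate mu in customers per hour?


mu = 60 / avg_service_time = 60 / 18.52 = 3.24 per hour

3.24 per hour


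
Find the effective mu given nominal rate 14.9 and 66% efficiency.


Effective rate = mu * efficiency = 14.9 * 0.66 = 9.83 per hour

9.83 per hour


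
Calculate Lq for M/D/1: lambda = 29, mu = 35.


M/D/1: Lq = rho^2 / (2*(1-rho)) where rho = 29/35; Lq = 2.0

2.0


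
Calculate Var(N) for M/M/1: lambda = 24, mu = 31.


rho = 24/31; Var(N) = rho/(1-rho)^2 = 15.18

15.18


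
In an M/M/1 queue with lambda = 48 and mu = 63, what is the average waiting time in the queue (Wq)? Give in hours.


rho = 48/63; Wq = rho/(mu - lambda) = 0.0508 hours

0.0508 hours


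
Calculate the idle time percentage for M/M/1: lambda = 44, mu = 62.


Idle fraction = (1 - rho) * 100 = (1 - 44/62) * 100 = 29.0%

29.0%


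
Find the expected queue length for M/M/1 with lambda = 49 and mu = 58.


rho = 49/58; Lq = rho^2/(1-rho) = 4.6

4.6


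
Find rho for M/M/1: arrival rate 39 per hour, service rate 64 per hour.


rho = lambda/mu = 39/64 = 0.6094

0.6094


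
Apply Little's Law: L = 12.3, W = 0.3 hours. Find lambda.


lambda = L / W = 12.3 / 0.3 = 41.0 per hour

41.0 per hour


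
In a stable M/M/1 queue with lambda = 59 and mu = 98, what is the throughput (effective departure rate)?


For a stable queue (lambda < mu), throughput = lambda = 59 per hour

59 per hour


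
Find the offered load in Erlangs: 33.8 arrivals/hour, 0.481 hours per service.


Offered load a = lambda * E[S] = 33.8 * 0.481 = 16.26 Erlangs

16.26 Erlangs


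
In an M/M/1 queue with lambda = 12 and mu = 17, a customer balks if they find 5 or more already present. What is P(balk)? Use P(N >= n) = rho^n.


P(N >= 5) = rho^5 = (12/17)^5 = 0.1753

0.1753


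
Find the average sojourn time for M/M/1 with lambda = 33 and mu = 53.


W = 1/(mu - lambda) = 1/(53 - 33) = 0.05 hours

0.05 hours


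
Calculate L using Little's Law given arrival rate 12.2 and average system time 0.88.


L = lambda * W = 12.2 * 0.88 = 10.74

10.74


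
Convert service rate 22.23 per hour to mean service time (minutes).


Mean service time = 60/mu = 60/22.23 = 2.7 minutes

2.7 minutes


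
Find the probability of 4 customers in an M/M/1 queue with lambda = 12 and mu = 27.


rho = 12/27; P(n) = (1-rho)*rho^n = (1-12/27)*(12/27)^4 = 0.0217

0.0217


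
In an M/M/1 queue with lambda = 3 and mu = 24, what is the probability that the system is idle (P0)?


P0 = 1 - rho = 1 - 3/24 = 0.875

0.875


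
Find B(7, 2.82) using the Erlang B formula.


B(N,A) = (A^N/N!) / sum(A^k/k!, k=0..N) with N=7, A=2.82 = 0.0169

0.0169


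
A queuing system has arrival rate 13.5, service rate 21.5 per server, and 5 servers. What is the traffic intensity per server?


rho = lambda / (c * mu) = 13.5 / (5 * 21.5) = 0.1256

0.1256


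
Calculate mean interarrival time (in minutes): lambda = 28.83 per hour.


Mean interarrival time = 60/lambda = 60/28.83 = 2.08 minutes

2.08 minutes


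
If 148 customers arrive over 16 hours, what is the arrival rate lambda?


lambda = total arrivals / time = 148 / 16 = 9.25 per hour

9.25 per hour


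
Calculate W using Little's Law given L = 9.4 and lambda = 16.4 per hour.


W = L / lambda = 9.4 / 16.4 = 0.5732 hours

0.5732 hours


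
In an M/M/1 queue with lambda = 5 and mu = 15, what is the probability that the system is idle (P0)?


P0 = 1 - rho = 1 - 5/15 = 0.6667

0.6667


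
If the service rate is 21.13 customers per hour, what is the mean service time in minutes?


Mean service time = 60/mu = 60/21.13 = 2.84 minutes

2.84 minutes


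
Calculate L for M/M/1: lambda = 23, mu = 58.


rho = 23/58; L = rho/(1-rho) = 0.66

0.66


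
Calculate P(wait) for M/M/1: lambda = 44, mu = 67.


P(wait) = rho = lambda/mu = 44/67 = 0.6567

0.6567


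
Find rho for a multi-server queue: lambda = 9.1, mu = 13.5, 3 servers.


rho = lambda / (c * mu) = 9.1 / (3 * 13.5) = 0.2247

0.2247


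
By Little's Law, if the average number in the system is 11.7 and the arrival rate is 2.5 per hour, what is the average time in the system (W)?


W = L / lambda = 11.7 / 2.5 = 4.68 hours

4.68 hours


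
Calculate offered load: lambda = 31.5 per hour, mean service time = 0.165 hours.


Offered load a = lambda * E[S] = 31.5 * 0.165 = 5.2 Erlangs

5.2 Erlangs


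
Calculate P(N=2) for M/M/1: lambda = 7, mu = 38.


rho = 7/38; P(n) = (1-rho)*rho^n = (1-7/38)*(7/38)^2 = 0.0277

0.0277


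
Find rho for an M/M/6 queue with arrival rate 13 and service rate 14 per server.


rho = lambda/(c*mu) = 13/(6*14) = 0.1548

0.1548


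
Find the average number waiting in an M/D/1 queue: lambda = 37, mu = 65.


M/D/1: Lq = rho^2 / (2*(1-rho)) where rho = 37/65; Lq = 0.38

0.38


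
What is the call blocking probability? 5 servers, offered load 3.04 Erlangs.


B(N,A) = (A^N/N!) / sum(A^k/k!, k=0..N) with N=5, A=3.04 = 0.1135

0.1135


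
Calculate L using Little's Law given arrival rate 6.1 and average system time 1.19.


L = lambda * W = 6.1 * 1.19 = 7.26

7.26


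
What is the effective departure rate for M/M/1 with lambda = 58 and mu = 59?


For a stable queue (lambda < mu), throughput = lambda = 58 per hour

58 per hour


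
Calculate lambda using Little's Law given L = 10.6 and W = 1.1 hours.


lambda = L / W = 10.6 / 1.1 = 9.64 per hour

9.64 per hour


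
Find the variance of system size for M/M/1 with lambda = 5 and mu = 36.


rho = 5/36; Var(N) = rho/(1-rho)^2 = 0.19

0.19


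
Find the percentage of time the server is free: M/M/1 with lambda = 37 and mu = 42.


Idle fraction = (1 - rho) * 100 = (1 - 37/42) * 100 = 11.9%

11.9%


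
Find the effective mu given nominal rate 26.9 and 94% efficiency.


Effective rate = mu * efficiency = 26.9 * 0.94 = 25.29 per hour

25.29 per hour


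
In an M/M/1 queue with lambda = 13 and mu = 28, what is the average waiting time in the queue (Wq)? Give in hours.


rho = 13/28; Wq = rho/(mu - lambda) = 0.031 hours

0.031 hours


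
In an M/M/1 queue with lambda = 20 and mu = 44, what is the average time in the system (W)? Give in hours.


W = 1/(mu - lambda) = 1/(44 - 20) = 0.0417 hours

0.0417 hours


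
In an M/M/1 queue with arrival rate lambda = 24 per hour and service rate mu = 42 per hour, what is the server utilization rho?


rho = lambda/mu = 24/42 = 0.5714

0.5714


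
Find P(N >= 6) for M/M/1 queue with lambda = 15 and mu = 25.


P(N >= 6) = rho^6 = (15/25)^6 = 0.0467

0.0467


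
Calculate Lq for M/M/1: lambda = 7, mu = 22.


rho = 7/22; Lq = rho^2/(1-rho) = 0.15

0.15


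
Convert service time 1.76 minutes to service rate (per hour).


mu = 60 / avg_service_time = 60 / 1.76 = 34.09 per hour

34.09 per hour


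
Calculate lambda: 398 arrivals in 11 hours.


lambda = total arrivals / time = 398 / 11 = 36.18 per hour

36.18 per hour


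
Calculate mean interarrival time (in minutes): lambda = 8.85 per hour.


Mean interarrival time = 60/lambda = 60/8.85 = 6.78 minutes

6.78 minutes


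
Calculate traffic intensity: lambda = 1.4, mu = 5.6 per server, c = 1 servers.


rho = lambda / (c * mu) = 1.4 / (1 * 5.6) = 0.25

0.25


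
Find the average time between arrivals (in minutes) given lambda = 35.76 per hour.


Mean interarrival time = 60/lambda = 60/35.76 = 1.68 minutes

1.68 minutes


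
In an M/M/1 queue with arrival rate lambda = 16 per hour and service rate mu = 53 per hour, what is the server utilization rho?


rho = lambda/mu = 16/53 = 0.3019

0.3019


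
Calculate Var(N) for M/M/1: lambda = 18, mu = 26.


rho = 18/26; Var(N) = rho/(1-rho)^2 = 7.31

7.31


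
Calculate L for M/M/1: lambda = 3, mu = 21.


rho = 3/21; L = rho/(1-rho) = 0.17

0.17


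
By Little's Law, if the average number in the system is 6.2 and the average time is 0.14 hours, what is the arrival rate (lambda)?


lambda = L / W = 6.2 / 0.14 = 44.29 per hour

44.29 per hour


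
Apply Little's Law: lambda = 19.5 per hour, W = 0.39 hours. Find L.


L = lambda * W = 19.5 * 0.39 = 7.61

7.61


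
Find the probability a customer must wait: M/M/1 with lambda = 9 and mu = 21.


P(wait) = rho = lambda/mu = 9/21 = 0.4286

0.4286


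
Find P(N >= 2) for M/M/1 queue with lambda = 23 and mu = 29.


P(N >= 2) = rho^2 = (23/29)^2 = 0.629

0.629


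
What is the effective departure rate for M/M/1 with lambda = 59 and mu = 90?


For a stable queue (lambda < mu), throughput = lambda = 59 per hour

59 per hour


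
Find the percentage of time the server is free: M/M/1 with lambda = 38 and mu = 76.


Idle fraction = (1 - rho) * 100 = (1 - 38/76) * 100 = 50.0%

50.0%


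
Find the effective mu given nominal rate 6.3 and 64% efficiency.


Effective rate = mu * efficiency = 6.3 * 0.64 = 4.03 per hour

4.03 per hour


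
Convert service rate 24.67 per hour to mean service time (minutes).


Mean service time = 60/mu = 60/24.67 = 2.43 minutes

2.43 minutes


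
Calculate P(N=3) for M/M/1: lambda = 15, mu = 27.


rho = 15/27; P(n) = (1-rho)*rho^n = (1-15/27)*(15/27)^3 = 0.0762

0.0762


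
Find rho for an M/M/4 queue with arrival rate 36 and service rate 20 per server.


rho = lambda/(c*mu) = 36/(4*20) = 0.45

0.45


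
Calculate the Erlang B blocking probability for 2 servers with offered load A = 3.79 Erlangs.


B(N,A) = (A^N/N!) / sum(A^k/k!, k=0..N) with N=2, A=3.79 = 0.5999

0.5999


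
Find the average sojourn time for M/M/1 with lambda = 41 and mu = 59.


W = 1/(mu - lambda) = 1/(59 - 41) = 0.0556 hours

0.0556 hours


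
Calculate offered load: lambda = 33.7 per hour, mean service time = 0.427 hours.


Offered load a = lambda * E[S] = 33.7 * 0.427 = 14.39 Erlangs

14.39 Erlangs


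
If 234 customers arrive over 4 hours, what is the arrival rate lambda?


lambda = total arrivals / time = 234 / 4 = 58.5 per hour

58.5 per hour


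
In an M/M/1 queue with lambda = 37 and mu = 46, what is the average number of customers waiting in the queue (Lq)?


rho = 37/46; Lq = rho^2/(1-rho) = 3.31

3.31


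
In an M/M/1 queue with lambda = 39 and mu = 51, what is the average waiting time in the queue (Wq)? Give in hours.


rho = 39/51; Wq = rho/(mu - lambda) = 0.0637 hours

0.0637 hours


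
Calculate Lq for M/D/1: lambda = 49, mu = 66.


M/D/1: Lq = rho^2 / (2*(1-rho)) where rho = 49/66; Lq = 1.07

1.07


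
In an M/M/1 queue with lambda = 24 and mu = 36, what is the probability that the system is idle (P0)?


P0 = 1 - rho = 1 - 24/36 = 0.3333

0.3333


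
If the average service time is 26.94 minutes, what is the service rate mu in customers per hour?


mu = 60 / avg_service_time = 60 / 26.94 = 2.23 per hour

2.23 per hour


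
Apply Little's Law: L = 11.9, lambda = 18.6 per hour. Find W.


W = L / lambda = 11.9 / 18.6 = 0.6398 hours

0.6398 hours


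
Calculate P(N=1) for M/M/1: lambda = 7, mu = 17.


rho = 7/17; P(n) = (1-rho)*rho^n = (1-7/17)*(7/17)^1 = 0.2422

0.2422


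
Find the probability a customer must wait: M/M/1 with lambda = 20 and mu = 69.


P(wait) = rho = lambda/mu = 20/69 = 0.2899

0.2899


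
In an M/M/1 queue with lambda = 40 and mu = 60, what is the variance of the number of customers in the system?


rho = 40/60; Var(N) = rho/(1-rho)^2 = 6.0

6.0


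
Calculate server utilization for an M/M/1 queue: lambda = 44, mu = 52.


rho = lambda/mu = 44/52 = 0.8462

0.8462


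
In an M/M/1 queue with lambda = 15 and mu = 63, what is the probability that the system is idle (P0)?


P0 = 1 - rho = 1 - 15/63 = 0.7619

0.7619


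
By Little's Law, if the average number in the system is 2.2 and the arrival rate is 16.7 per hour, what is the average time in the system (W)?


W = L / lambda = 2.2 / 16.7 = 0.1317 hours

0.1317 hours


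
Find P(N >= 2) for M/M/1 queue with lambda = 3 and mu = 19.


P(N >= 2) = rho^2 = (3/19)^2 = 0.0249

0.0249


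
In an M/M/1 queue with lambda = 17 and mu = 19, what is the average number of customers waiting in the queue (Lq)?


rho = 17/19; Lq = rho^2/(1-rho) = 7.61

7.61


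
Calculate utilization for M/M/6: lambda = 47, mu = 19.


rho = lambda/(c*mu) = 47/(6*19) = 0.4123

0.4123


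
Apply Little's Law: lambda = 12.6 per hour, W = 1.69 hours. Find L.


L = lambda * W = 12.6 * 1.69 = 21.29

21.29


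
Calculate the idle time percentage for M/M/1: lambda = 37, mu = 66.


Idle fraction = (1 - rho) * 100 = (1 - 37/66) * 100 = 43.9%

43.9%


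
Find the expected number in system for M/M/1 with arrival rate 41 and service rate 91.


rho = 41/91; L = rho/(1-rho) = 0.82

0.82


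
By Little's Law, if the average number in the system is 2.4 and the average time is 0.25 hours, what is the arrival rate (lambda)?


lambda = L / W = 2.4 / 0.25 = 9.6 per hour

9.6 per hour


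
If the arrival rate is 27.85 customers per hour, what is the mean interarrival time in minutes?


Mean interarrival time = 60/lambda = 60/27.85 = 2.15 minutes

2.15 minutes


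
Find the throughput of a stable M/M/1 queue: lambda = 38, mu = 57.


For a stable queue (lambda < mu), throughput = lambda = 38 per hour

38 per hour


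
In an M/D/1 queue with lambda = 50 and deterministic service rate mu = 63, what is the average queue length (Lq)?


M/D/1: Lq = rho^2 / (2*(1-rho)) where rho = 50/63; Lq = 1.53

1.53


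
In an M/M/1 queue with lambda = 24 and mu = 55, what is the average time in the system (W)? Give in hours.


W = 1/(mu - lambda) = 1/(55 - 24) = 0.0323 hours

0.0323 hours


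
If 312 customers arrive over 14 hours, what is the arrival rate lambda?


lambda = total arrivals / time = 312 / 14 = 22.29 per hour

22.29 per hour


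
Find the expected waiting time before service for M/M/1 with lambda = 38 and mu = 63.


rho = 38/63; Wq = rho/(mu - lambda) = 0.0241 hours

0.0241 hours


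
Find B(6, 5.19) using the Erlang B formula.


B(N,A) = (A^N/N!) / sum(A^k/k!, k=0..N) with N=6, A=5.19 = 0.2061

0.2061


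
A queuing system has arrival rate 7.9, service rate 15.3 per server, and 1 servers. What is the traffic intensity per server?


rho = lambda / (c * mu) = 7.9 / (1 * 15.3) = 0.5163

0.5163


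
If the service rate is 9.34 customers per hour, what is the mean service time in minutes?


Mean service time = 60/mu = 60/9.34 = 6.42 minutes

6.42 minutes


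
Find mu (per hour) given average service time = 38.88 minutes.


mu = 60 / avg_service_time = 60 / 38.88 = 1.54 per hour

1.54 per hour


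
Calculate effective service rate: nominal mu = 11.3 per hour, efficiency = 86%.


Effective rate = mu * efficiency = 11.3 * 0.86 = 9.72 per hour

9.72 per hour


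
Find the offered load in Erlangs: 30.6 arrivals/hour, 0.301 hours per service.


Offered load a = lambda * E[S] = 30.6 * 0.301 = 9.21 Erlangs

9.21 Erlangs


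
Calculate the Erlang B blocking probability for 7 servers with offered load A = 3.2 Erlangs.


B(N,A) = (A^N/N!) / sum(A^k/k!, k=0..N) with N=7, A=3.2 = 0.0283

0.0283


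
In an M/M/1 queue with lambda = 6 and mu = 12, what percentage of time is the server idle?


Idle fraction = (1 - rho) * 100 = (1 - 6/12) * 100 = 50.0%

50.0%


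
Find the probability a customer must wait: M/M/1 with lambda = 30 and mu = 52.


P(wait) = rho = lambda/mu = 30/52 = 0.5769

0.5769


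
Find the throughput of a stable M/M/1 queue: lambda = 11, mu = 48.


For a stable queue (lambda < mu), throughput = lambda = 11 per hour

11 per hour


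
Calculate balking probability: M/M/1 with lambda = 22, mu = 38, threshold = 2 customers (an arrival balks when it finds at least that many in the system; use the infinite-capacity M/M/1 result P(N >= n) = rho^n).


P(N >= 2) = rho^2 = (22/38)^2 = 0.3352

0.3352


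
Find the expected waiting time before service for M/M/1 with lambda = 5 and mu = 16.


rho = 5/16; Wq = rho/(mu - lambda) = 0.0284 hours

0.0284 hours


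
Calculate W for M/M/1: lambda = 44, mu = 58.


W = 1/(mu - lambda) = 1/(58 - 44) = 0.0714 hours

0.0714 hours


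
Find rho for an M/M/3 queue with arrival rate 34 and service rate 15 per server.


rho = lambda/(c*mu) = 34/(3*15) = 0.7556

0.7556


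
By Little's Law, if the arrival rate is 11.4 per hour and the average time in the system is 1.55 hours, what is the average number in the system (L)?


L = lambda * W = 11.4 * 1.55 = 17.67

17.67


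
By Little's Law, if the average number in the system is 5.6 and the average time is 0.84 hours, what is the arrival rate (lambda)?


lambda = L / W = 5.6 / 0.84 = 6.67 per hour

6.67 per hour


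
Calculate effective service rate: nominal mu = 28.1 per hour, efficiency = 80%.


Effective rate = mu * efficiency = 28.1 * 0.8 = 22.48 per hour

22.48 per hour


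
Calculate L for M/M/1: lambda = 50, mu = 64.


rho = 50/64; L = rho/(1-rho) = 3.57

3.57


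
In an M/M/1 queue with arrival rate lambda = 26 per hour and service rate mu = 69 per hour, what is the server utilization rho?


rho = lambda/mu = 26/69 = 0.3768

0.3768


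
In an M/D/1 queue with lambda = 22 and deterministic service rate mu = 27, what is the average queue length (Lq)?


M/D/1: Lq = rho^2 / (2*(1-rho)) where rho = 22/27; Lq = 1.79

1.79


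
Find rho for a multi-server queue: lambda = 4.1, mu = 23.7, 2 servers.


rho = lambda / (c * mu) = 4.1 / (2 * 23.7) = 0.0865

0.0865


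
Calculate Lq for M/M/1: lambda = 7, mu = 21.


rho = 7/21; Lq = rho^2/(1-rho) = 0.17

0.17


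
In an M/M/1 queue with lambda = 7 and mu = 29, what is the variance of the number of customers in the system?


rho = 7/29; Var(N) = rho/(1-rho)^2 = 0.42

0.42


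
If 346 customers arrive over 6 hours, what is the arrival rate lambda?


lambda = total arrivals / time = 346 / 6 = 57.67 per hour

57.67 per hour


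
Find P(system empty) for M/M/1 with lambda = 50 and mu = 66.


P0 = 1 - rho = 1 - 50/66 = 0.2424

0.2424


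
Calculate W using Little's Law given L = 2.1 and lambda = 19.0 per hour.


W = L / lambda = 2.1 / 19.0 = 0.1105 hours

0.1105 hours


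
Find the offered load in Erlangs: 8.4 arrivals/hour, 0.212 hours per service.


Offered load a = lambda * E[S] = 8.4 * 0.212 = 1.78 Erlangs

1.78 Erlangs


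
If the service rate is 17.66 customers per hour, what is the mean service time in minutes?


Mean service time = 60/mu = 60/17.66 = 3.4 minutes

3.4 minutes


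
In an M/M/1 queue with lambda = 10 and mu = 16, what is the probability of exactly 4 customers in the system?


rho = 10/16; P(n) = (1-rho)*rho^n = (1-10/16)*(10/16)^4 = 0.0572

0.0572


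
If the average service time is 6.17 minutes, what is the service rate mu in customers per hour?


mu = 60 / avg_service_time = 60 / 6.17 = 9.72 per hour

9.72 per hour


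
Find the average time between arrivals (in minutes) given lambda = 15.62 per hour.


Mean interarrival time = 60/lambda = 60/15.62 = 3.84 minutes

3.84 minutes


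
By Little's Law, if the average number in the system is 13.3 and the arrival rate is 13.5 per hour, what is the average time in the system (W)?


W = L / lambda = 13.3 / 13.5 = 0.9852 hours

0.9852 hours


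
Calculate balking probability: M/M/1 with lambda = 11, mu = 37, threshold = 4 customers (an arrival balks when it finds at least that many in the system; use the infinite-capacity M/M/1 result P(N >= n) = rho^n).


P(N >= 4) = rho^4 = (11/37)^4 = 0.0078

0.0078


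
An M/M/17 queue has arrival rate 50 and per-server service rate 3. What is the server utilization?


rho = lambda/(c*mu) = 50/(17*3) = 0.9804

0.9804


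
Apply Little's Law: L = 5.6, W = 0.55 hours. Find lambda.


lambda = L / W = 5.6 / 0.55 = 10.18 per hour

10.18 per hour


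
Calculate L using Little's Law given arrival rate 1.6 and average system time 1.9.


L = lambda * W = 1.6 * 1.9 = 3.04

3.04


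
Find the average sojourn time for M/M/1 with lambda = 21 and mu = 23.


W = 1/(mu - lambda) = 1/(23 - 21) = 0.5 hours

0.5 hours


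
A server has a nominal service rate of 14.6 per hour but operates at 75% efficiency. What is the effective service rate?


Effective rate = mu * efficiency = 14.6 * 0.75 = 10.95 per hour

10.95 per hour


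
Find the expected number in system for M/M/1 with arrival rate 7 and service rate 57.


rho = 7/57; L = rho/(1-rho) = 0.14

0.14


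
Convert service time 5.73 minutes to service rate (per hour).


mu = 60 / avg_service_time = 60 / 5.73 = 10.47 per hour

10.47 per hour


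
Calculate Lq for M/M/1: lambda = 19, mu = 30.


rho = 19/30; Lq = rho^2/(1-rho) = 1.09

1.09


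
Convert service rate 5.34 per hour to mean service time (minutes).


Mean service time = 60/mu = 60/5.34 = 11.24 minutes

11.24 minutes


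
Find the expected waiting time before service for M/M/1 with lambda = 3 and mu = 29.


rho = 3/29; Wq = rho/(mu - lambda) = 0.004 hours

0.004 hours


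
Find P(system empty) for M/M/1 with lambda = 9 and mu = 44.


P0 = 1 - rho = 1 - 9/44 = 0.7955

0.7955


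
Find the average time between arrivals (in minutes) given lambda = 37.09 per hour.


Mean interarrival time = 60/lambda = 60/37.09 = 1.62 minutes

1.62 minutes


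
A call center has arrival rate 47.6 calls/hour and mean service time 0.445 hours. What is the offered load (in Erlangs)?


Offered load a = lambda * E[S] = 47.6 * 0.445 = 21.18 Erlangs

21.18 Erlangs


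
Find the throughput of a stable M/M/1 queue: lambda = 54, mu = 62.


For a stable queue (lambda < mu), throughput = lambda = 54 per hour

54 per hour


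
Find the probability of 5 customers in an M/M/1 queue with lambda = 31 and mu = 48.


rho = 31/48; P(n) = (1-rho)*rho^n = (1-31/48)*(31/48)^5 = 0.0398

0.0398


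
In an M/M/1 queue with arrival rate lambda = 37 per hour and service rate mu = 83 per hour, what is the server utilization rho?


rho = lambda/mu = 37/83 = 0.4458

0.4458


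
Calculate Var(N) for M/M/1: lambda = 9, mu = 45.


rho = 9/45; Var(N) = rho/(1-rho)^2 = 0.31

0.31


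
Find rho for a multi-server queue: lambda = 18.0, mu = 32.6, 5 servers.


rho = lambda / (c * mu) = 18.0 / (5 * 32.6) = 0.1104

0.1104


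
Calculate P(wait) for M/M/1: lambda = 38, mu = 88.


P(wait) = rho = lambda/mu = 38/88 = 0.4318

0.4318


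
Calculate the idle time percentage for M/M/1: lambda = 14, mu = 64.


Idle fraction = (1 - rho) * 100 = (1 - 14/64) * 100 = 78.1%

78.1%


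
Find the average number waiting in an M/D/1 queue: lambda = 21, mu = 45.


M/D/1: Lq = rho^2 / (2*(1-rho)) where rho = 21/45; Lq = 0.2

0.2


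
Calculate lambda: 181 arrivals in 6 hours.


lambda = total arrivals / time = 181 / 6 = 30.17 per hour

30.17 per hour


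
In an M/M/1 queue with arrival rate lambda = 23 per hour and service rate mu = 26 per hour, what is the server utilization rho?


rho = lambda/mu = 23/26 = 0.8846

0.8846


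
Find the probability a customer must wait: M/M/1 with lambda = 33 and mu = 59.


P(wait) = rho = lambda/mu = 33/59 = 0.5593

0.5593


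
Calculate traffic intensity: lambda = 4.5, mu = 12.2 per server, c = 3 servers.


rho = lambda / (c * mu) = 4.5 / (3 * 12.2) = 0.123

0.123


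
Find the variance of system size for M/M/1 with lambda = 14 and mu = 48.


rho = 14/48; Var(N) = rho/(1-rho)^2 = 0.58

0.58


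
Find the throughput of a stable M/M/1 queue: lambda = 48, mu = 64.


For a stable queue (lambda < mu), throughput = lambda = 48 per hour

48 per hour


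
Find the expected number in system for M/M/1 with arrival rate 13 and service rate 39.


rho = 13/39; L = rho/(1-rho) = 0.5

0.5


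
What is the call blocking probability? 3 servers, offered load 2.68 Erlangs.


B(N,A) = (A^N/N!) / sum(A^k/k!, k=0..N) with N=3, A=2.68 = 0.3061

0.3061


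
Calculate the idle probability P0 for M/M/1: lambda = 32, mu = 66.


P0 = 1 - rho = 1 - 32/66 = 0.5152

0.5152


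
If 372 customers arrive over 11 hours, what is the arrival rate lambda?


lambda = total arrivals / time = 372 / 11 = 33.82 per hour

33.82 per hour


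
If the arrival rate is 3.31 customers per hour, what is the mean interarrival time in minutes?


Mean interarrival time = 60/lambda = 60/3.31 = 18.13 minutes

18.13 minutes


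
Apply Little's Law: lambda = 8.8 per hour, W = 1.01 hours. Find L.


L = lambda * W = 8.8 * 1.01 = 8.89

8.89


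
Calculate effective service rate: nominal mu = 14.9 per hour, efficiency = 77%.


Effective rate = mu * efficiency = 14.9 * 0.77 = 11.47 per hour

11.47 per hour


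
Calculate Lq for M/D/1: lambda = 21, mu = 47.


M/D/1: Lq = rho^2 / (2*(1-rho)) where rho = 21/47; Lq = 0.18

0.18


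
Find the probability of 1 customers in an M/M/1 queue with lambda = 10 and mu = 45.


rho = 10/45; P(n) = (1-rho)*rho^n = (1-10/45)*(10/45)^1 = 0.1728

0.1728


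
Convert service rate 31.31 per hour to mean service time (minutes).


Mean service time = 60/mu = 60/31.31 = 1.92 minutes

1.92 minutes


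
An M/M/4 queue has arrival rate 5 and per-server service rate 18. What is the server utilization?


rho = lambda/(c*mu) = 5/(4*18) = 0.0694

0.0694


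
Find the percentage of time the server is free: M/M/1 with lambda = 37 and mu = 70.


Idle fraction = (1 - rho) * 100 = (1 - 37/70) * 100 = 47.1%

47.1%


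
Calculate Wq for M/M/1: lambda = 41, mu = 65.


rho = 41/65; Wq = rho/(mu - lambda) = 0.0263 hours

0.0263 hours


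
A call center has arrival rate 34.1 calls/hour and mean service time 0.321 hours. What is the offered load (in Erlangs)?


Offered load a = lambda * E[S] = 34.1 * 0.321 = 10.95 Erlangs

10.95 Erlangs


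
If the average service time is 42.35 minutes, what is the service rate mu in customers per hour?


mu = 60 / avg_service_time = 60 / 42.35 = 1.42 per hour

1.42 per hour


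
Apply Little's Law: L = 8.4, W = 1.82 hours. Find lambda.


lambda = L / W = 8.4 / 1.82 = 4.62 per hour

4.62 per hour


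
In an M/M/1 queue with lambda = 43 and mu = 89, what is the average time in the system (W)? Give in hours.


W = 1/(mu - lambda) = 1/(89 - 43) = 0.0217 hours

0.0217 hours


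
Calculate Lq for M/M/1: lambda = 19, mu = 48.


rho = 19/48; Lq = rho^2/(1-rho) = 0.26

0.26


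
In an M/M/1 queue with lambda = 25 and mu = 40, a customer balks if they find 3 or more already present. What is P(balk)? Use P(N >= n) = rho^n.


P(N >= 3) = rho^3 = (25/40)^3 = 0.2441

0.2441


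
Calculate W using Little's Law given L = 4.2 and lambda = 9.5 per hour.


W = L / lambda = 4.2 / 9.5 = 0.4421 hours

0.4421 hours


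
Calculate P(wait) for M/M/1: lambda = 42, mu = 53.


P(wait) = rho = lambda/mu = 42/53 = 0.7925

0.7925


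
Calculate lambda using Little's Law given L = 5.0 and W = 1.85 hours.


lambda = L / W = 5.0 / 1.85 = 2.7 per hour

2.7 per hour


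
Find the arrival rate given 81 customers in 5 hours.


lambda = total arrivals / time = 81 / 5 = 16.2 per hour

16.2 per hour


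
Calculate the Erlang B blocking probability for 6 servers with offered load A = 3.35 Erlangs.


B(N,A) = (A^N/N!) / sum(A^k/k!, k=0..N) with N=6, A=3.35 = 0.0728

0.0728


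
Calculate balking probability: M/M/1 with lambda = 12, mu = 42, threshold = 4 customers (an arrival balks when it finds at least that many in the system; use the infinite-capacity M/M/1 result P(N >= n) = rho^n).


P(N >= 4) = rho^4 = (12/42)^4 = 0.0067

0.0067


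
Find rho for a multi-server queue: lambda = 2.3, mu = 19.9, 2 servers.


rho = lambda / (c * mu) = 2.3 / (2 * 19.9) = 0.0578

0.0578


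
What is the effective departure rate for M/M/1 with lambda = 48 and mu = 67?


For a stable queue (lambda < mu), throughput = lambda = 48 per hour

48 per hour


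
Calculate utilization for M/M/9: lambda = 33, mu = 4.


rho = lambda/(c*mu) = 33/(9*4) = 0.9167

0.9167


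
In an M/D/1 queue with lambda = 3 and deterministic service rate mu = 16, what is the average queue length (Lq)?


M/D/1: Lq = rho^2 / (2*(1-rho)) where rho = 3/16; Lq = 0.02

0.02


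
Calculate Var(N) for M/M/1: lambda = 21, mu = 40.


rho = 21/40; Var(N) = rho/(1-rho)^2 = 2.33

2.33


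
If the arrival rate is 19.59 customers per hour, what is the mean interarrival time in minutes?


Mean interarrival time = 60/lambda = 60/19.59 = 3.06 minutes

3.06 minutes


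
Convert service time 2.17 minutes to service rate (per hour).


mu = 60 / avg_service_time = 60 / 2.17 = 27.65 per hour

27.65 per hour


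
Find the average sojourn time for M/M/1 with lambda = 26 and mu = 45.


W = 1/(mu - lambda) = 1/(45 - 26) = 0.0526 hours

0.0526 hours


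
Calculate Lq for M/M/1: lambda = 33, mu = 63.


rho = 33/63; Lq = rho^2/(1-rho) = 0.58

0.58


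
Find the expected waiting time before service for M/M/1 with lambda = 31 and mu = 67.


rho = 31/67; Wq = rho/(mu - lambda) = 0.0129 hours

0.0129 hours


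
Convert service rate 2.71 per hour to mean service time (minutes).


Mean service time = 60/mu = 60/2.71 = 22.14 minutes

22.14 minutes


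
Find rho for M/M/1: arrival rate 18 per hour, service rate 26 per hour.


rho = lambda/mu = 18/26 = 0.6923

0.6923


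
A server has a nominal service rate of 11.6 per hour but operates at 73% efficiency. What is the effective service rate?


Effective rate = mu * efficiency = 11.6 * 0.73 = 8.47 per hour

8.47 per hour


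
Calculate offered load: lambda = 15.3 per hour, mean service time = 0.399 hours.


Offered load a = lambda * E[S] = 15.3 * 0.399 = 6.1 Erlangs

6.1 Erlangs


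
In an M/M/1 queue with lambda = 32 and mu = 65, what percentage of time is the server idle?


Idle fraction = (1 - rho) * 100 = (1 - 32/65) * 100 = 50.8%

50.8%


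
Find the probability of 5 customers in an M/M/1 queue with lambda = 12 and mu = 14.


rho = 12/14; P(n) = (1-rho)*rho^n = (1-12/14)*(12/14)^5 = 0.0661

0.0661


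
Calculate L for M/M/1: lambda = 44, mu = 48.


rho = 44/48; L = rho/(1-rho) = 11.0

11.0


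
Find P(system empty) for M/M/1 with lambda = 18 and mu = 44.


P0 = 1 - rho = 1 - 18/44 = 0.5909

0.5909


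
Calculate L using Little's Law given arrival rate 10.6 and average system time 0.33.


L = lambda * W = 10.6 * 0.33 = 3.5

3.5


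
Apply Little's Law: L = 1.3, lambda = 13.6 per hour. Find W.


W = L / lambda = 1.3 / 13.6 = 0.0956 hours

0.0956 hours


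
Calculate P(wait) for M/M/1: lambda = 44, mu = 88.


P(wait) = rho = lambda/mu = 44/88 = 0.5

0.5


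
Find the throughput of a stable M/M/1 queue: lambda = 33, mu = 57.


For a stable queue (lambda < mu), throughput = lambda = 33 per hour

33 per hour


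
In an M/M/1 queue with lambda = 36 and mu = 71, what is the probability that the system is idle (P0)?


P0 = 1 - rho = 1 - 36/71 = 0.493

0.493


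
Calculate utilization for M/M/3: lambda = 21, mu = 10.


rho = lambda/(c*mu) = 21/(3*10) = 0.7

0.7


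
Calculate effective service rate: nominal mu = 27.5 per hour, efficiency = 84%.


Effective rate = mu * efficiency = 27.5 * 0.84 = 23.1 per hour

23.1 per hour


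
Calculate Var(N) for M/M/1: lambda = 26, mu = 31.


rho = 26/31; Var(N) = rho/(1-rho)^2 = 32.24

32.24


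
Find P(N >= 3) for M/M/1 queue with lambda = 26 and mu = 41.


P(N >= 3) = rho^3 = (26/41)^3 = 0.255

0.255


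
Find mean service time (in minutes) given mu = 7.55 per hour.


Mean service time = 60/mu = 60/7.55 = 7.95 minutes

7.95 minutes


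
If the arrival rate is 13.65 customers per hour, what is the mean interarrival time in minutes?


Mean interarrival time = 60/lambda = 60/13.65 = 4.4 minutes

4.4 minutes


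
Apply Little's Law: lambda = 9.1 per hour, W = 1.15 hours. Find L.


L = lambda * W = 9.1 * 1.15 = 10.47

10.47
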